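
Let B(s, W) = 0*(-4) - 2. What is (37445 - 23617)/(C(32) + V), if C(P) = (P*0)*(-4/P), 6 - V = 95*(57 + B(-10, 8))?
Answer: -13828/5219 ≈ -2.6496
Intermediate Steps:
B(s, W) = -2 (B(s, W) = 0 - 2 = -2)
V = -5219 (V = 6 - 95*(57 - 2) = 6 - 95*55 = 6 - 1*5225 = 6 - 5225 = -5219)
C(P) = 0 (C(P) = 0*(-4/P) = 0)
(37445 - 23617)/(C(32) + V) = (37445 - 23617)/(0 - 5219) = 13828/(-5219) = 13828*(-1/5219) = -13828/5219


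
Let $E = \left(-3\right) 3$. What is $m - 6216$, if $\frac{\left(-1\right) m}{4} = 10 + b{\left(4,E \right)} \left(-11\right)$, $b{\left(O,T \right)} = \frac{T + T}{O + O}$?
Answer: $-6355$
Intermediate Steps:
$E = -9$
$b{\left(O,T \right)} = \frac{T}{O}$ ($b{\left(O,T \right)} = \frac{2 T}{2 O} = 2 T \frac{1}{2 O} = \frac{T}{O}$)
$m = -139$ ($m = - 4 \left(10 + - \frac{9}{4} \left(-11\right)\right) = - 4 \left(10 + \left(-9\right) \frac{1}{4} \left(-11\right)\right) = - 4 \left(10 - - \frac{99}{4}\right) = - 4 \left(10 + \frac{99}{4}\right) = \left(-4\right) \frac{139}{4} = -139$)
$m - 6216 = -139 - 6216 = -6355$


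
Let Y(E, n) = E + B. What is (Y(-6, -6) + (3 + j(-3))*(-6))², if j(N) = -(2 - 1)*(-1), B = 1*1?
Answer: 841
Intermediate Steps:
B = 1
Y(E, n) = 1 + E (Y(E, n) = E + 1 = 1 + E)
j(N) = 1 (j(N) = -(-1) = -1*(-1) = 1)
(Y(-6, -6) + (3 + j(-3))*(-6))² = ((1 - 6) + (3 + 1)*(-6))² = (-5 + 4*(-6))² = (-5 - 24)² = (-29)² = 841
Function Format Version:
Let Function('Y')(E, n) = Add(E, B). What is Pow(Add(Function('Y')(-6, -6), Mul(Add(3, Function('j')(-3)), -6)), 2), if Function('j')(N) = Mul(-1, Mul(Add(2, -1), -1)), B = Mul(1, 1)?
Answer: 841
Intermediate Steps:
B = 1
Function('Y')(E, n) = Add(1, E) (Function('Y')(E, n) = Add(E, 1) = Add(1, E))
Function('j')(N) = 1 (Function('j')(N) = Mul(-1, Mul(1, -1)) = Mul(-1, -1) = 1)
Pow(Add(Function('Y')(-6, -6), Mul(Add(3, Function('j')(-3)), -6)), 2) = Pow(Add(Add(1, -6), Mul(Add(3, 1), -6)), 2) = Pow(Add(-5, Mul(4, -6)), 2) = Pow(Add(-5, -24), 2) = Pow(-29, 2) = 841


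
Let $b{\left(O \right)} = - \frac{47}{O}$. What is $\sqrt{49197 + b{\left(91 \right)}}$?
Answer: $\frac{4 \sqrt{25462255}}{91} \approx 221.8$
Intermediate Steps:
$\sqrt{49197 + b{\left(91 \right)}} = \sqrt{49197 - \frac{47}{91}} = \sqrt{\frac{4476880}{91}} = \frac{4 \sqrt{25462255}}{91}$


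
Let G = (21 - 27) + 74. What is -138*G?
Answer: -9384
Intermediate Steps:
G = 68 (G = -6 + 74 = 68)
-138*G = -138*68 = -9384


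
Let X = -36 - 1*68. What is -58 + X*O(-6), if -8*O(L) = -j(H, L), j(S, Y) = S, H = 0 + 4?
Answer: -110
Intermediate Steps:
H = 4
X = -104 (X = -36 - 68 = -104)
O(L) = 1/2 (O(L) = -(-1)*4/8 = -1/8*(-4) = 1/2)
-58 + X*O(-6) = -58 - 104*1/2 = -58 - 52 = -110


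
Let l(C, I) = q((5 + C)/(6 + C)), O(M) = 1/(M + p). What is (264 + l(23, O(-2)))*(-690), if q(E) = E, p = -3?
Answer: -5301960/29 ≈ -1.8283e+5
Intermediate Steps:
O(M) = 1/(-3 + M) (O(M) = 1/(M - 3) = 1/(-3 + M))
l(C, I) = (5 + C)/(6 + C)
(264 + l(23, O(-2)))*(-690) = (264 + (5 + 23)/(6 + 23))*(-690) = (264 + 28/29)*(-690) = (7684/29)*(-690) = -5301960/29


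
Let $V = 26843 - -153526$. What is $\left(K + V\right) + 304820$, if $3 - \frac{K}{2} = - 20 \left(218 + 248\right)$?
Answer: $503835$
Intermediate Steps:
$V = 180369$ ($V = 26843 + 153526 = 180369$)
$K = 18646$ ($K = 6 - 2 \left(- 20 \left(218 + 248\right)\right) = 6 - 2 \left(\left(-20\right) 466\right) = 6 - -18640 = 6 + 18640 = 18646$)
$\left(K + V\right) + 304820 = \left(18646 + 180369\right) + 304820 = 199015 + 304820 = 503835$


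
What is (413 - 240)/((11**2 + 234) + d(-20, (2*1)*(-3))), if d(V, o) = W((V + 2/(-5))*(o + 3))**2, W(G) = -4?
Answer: 173/371 ≈ 0.46631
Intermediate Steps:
d(V, o) = 16 (d(V, o) = (-4)**2 = 16)
(413 - 240)/((11**2 + 234) + d(-20, (2*1)*(-3))) = (413 - 240)/((11**2 + 234) + 16) = 173/((121 + 234) + 16) = 173/(355 + 16) = 173/371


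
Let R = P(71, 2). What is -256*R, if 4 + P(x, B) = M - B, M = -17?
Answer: 5888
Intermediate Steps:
P(x, B) = -21 - B (P(x, B) = -4 + (-17 - B) = -21 - B)
R = -23 (R = -21 - 1*2 = -21 - 2 = -23)
-256*R = -256*(-23) = 5888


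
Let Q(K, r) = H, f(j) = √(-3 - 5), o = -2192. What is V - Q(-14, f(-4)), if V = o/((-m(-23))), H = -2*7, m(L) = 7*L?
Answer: 62/161 ≈ 0.38509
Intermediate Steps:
f(j) = 2*I*√2 (f(j) = √(-8) = 2*I*√2)
H = -14
Q(K, r) = -14
V = -2192/161 (V = -2192/((-7*(-23))) = -2192/((-1*(-161))) = -2192/161 ≈ -13.615)
V - Q(-14, f(-4)) = -2192/161 - 1*(-14) = -2192/161 + 14 = 62/161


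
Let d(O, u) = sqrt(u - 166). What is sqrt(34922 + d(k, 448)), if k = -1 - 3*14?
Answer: sqrt(34922 + sqrt(282)) ≈ 186.92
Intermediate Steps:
k = -43 (k = -1 - 42 = -43)
d(O, u) = sqrt(-166 + u)
sqrt(34922 + d(k, 448)) = sqrt(34922 + sqrt(-166 + 448)) = sqrt(34922 + sqrt(282))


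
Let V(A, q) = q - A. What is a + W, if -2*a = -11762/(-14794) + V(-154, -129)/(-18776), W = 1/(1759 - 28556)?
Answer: -2954291452751/7443460142768 ≈ -0.39690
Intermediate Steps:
W = -1/26797 (W = 1/(-26797) = -1/26797 ≈ -3.7318e-5)
a = -110236731/277772144 (a = -(-11762/(-14794) + (-129 - 1*(-154))/(-18776))/2 = -(-11762*(-1/14794) + (-129 + 154)*(-1/18776))/2 = -(5881/7397 + 25*(-1/18776))/2 = -(5881/7397 - 25/18776)/2 = -1/2*110236731/138886072 = -110236731/277772144 ≈ -0.39686)
a + W = -110236731/277772144 - 1/26797 = -2954291452751/7443460142768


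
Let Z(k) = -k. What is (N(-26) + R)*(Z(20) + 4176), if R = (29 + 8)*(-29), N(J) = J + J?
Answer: -4675500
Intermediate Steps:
N(J) = 2*J
R = -1073 (R = 37*(-29) = -1073)
(N(-26) + R)*(Z(20) + 4176) = (2*(-26) - 1073)*(-1*20 + 4176) = (-52 - 1073)*(-20 + 4176) = -1125*4156 = -4675500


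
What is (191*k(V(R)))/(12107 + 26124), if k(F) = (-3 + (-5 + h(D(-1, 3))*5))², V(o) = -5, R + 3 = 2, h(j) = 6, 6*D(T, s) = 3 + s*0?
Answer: 92444/38231 ≈ 2.4180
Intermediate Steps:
D(T, s) = ½ (D(T, s) = (3 + s*0)/6 = (3 + 0)/6 = (⅙)*3 = ½)
R = -1 (R = -3 + 2 = -1)
k(F) = 484 (k(F) = (-3 + (-5 + 6*5))² = (-3 + (-5 + 30))² = (-3 + 25)² = 22² = 484)
(191*k(V(R)))/(12107 + 26124) = (191*484)/(12107 + 26124) = 92444/38231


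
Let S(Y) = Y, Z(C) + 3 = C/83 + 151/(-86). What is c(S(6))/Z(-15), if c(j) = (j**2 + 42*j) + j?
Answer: -2098572/35237 ≈ -59.556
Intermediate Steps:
Z(C) = -409/86 + C/83 (Z(C) = -3 + (C/83 + 151/(-86)) = -3 + (C*(1/83) + 151*(-1/86)) = -3 + (C/83 - 151/86) = -3 + (-151/86 + C/83) = -409/86 + C/83)
c(j) = j**2 + 43*j
c(S(6))/Z(-15) = (6*(43 + 6))/(-409/86 + (1/83)*(-15)) = (6*49)/(-409/86 - 15/83) = 294/(-35237/7138) = 294*(-7138/35237) = -2098572/35237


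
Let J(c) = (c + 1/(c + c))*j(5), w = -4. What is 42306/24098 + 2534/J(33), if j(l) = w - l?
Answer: -533430491/78764313 ≈ -6.7725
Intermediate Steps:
j(l) = -4 - l
J(c) = -9*c - 9/(2*c) (J(c) = (c + 1/(c + c))*(-4 - 1*5) = (c + 1/(2*c))*(-4 - 5) = (c + 1/(2*c))*(-9) = -9*c - 9/(2*c))
42306/24098 + 2534/J(33) = 42306/24098 + 2534/(-9*33 - 9/2/33) = 42306*(1/24098) + 2534/(-297 - 9/2*1/33) = 21153/12049 + 2534/(-297 - 3/22) = 21153/12049 + 2534/(-6537/22) = 21153/12049 + 2534*(-22/6537) = 21153/12049 - 55748/6537 = -533430491/78764313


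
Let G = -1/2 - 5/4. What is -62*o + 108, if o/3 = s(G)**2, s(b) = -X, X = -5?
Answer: -4542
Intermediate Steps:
G = -7/4 (G = -1*1/2 - 5*1/4 = -1/2 - 5/4 = -7/4 ≈ -1.7500)
s(b) = 5 (s(b) = -1*(-5) = 5)
o = 75 (o = 3*5**2 = 3*25 = 75)
-62*o + 108 = -62*75 + 108 = -4650 + 108 = -4542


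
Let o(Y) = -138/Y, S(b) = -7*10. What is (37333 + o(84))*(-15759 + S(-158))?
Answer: -8272852731/14 ≈ -5.9092e+8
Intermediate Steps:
S(b) = -70
(37333 + o(84))*(-15759 + S(-158)) = (37333 - 138/84)*(-15759 - 70) = (37333 - 138*1/84)*(-15829) = (37333 - 23/14)*(-15829) = (522639/14)*(-15829) = -8272852731/14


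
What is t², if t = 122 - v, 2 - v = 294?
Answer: 171396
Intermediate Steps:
v = -292 (v = 2 - 1*294 = 2 - 294 = -292)
t = 414 (t = 122 - 1*(-292) = 122 + 292 = 414)
t² = 414² = 171396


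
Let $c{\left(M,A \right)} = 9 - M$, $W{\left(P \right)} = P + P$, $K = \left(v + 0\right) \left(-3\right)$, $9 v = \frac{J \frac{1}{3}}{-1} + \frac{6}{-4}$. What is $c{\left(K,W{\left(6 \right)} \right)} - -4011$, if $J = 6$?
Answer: $\frac{24113}{6} \approx 4018.8$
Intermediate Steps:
$v = - \frac{7}{18}$ ($v = \frac{\frac{6 \cdot \frac{1}{3}}{-1} + \frac{6}{-4}}{9} = \frac{6 \cdot \frac{1}{3} \left(-1\right) + 6 \left(- \frac{1}{4}\right)}{9} = \frac{2 \left(-1\right) - \frac{3}{2}}{9} = \frac{-2 - \frac{3}{2}}{9} = \frac{1}{9} \left(- \frac{7}{2}\right) = - \frac{7}{18} \approx -0.38889$)
$K = \frac{7}{6}$ ($K = \left(- \frac{7}{18} + 0\right) \left(-3\right) = \left(- \frac{7}{18}\right) \left(-3\right) = \frac{7}{6} \approx 1.1667$)
$W{\left(P \right)} = 2 P$
$c{\left(K,W{\left(6 \right)} \right)} - -4011 = \left(9 - \frac{7}{6}\right) - -4011 = \left(9 - \frac{7}{6}\right) + 4011 = \frac{47}{6} + 4011 = \frac{24113}{6}$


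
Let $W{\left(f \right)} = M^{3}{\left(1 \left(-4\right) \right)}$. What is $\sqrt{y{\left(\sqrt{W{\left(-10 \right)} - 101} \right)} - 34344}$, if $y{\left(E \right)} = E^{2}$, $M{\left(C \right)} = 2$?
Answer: $i \sqrt{34437} \approx 185.57 i$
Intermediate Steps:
$W{\left(f \right)} = 8$ ($W{\left(f \right)} = 2^{3} = 8$)
$\sqrt{y{\left(\sqrt{W{\left(-10 \right)} - 101} \right)} - 34344} = \sqrt{\left(\sqrt{8 - 101}\right)^{2} - 34344} = \sqrt{\left(\sqrt{-93}\right)^{2} - 34344} = \sqrt{\left(i \sqrt{93}\right)^{2} - 34344} = \sqrt{-93 - 34344} = \sqrt{-34437} = i \sqrt{34437}$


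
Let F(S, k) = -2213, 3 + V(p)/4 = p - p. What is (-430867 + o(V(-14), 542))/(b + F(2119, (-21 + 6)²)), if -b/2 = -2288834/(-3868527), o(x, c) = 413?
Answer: 1665222921258/8565627919 ≈ 194.41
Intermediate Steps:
V(p) = -12 (V(p) = -12 + 4*(p - p) = -12 + 4*0 = -12 + 0 = -12)
b = -4577668/3868527 (b = -(-4577668)/(-3868527) = -(-4577668)*(-1)/3868527 = -2*2288834/3868527 = -4577668/3868527 ≈ -1.1833)
(-430867 + o(V(-14), 542))/(b + F(2119, (-21 + 6)²)) = (-430867 + 413)/(-4577668/3868527 - 2213) = -430454/(-8565627919/3868527) = -430454*(-3868527/8565627919) = 1665222921258/8565627919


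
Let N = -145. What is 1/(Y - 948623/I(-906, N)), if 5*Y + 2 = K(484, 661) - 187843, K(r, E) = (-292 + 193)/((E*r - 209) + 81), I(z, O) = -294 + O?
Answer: -701952220/24854813792101 ≈ -2.8242e-5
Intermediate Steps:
K(r, E) = -99/(-128 + E*r) (K(r, E) = -99/((-209 + E*r) + 81) = -99/(-128 + E*r))
Y = -60072079719/1598980 (Y = -⅖ + (-99/(-128 + 661*484) - 187843)/5 = -⅖ + (-99/(-128 + 319924) - 187843)/5 = -⅖ + (-99/319796 - 187843)/5 = -⅖ + (⅕)*(-60071440127/319796) = -⅖ - 60071440127/1598980 = -60072079719/1598980 ≈ -37569.)
1/(Y - 948623/I(-906, N)) = 1/(-60072079719/1598980 - 948623/(-294 - 145)) = 1/(-60072079719/1598980 - 948623/(-439)) = 1/(-60072079719/1598980 - 948623*(-1/439)) = 1/(-60072079719/1598980 + 948623/439) = 1/(-24854813792101/701952220) = -701952220/24854813792101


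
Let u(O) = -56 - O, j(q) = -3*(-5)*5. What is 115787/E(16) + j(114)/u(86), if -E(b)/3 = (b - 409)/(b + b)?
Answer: 526047703/167418 ≈ 3142.1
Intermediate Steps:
j(q) = 75 (j(q) = 15*5 = 75)
E(b) = -3*(-409 + b)/(2*b) (E(b) = -3*(b - 409)/(b + b) = -3*(-409 + b)/(2*b))
115787/E(16) + j(114)/u(86) = 115787/(((3/2)*(409 - 1*16)/16)) + 75/(-56 - 1*86) = 115787/(((3/2)*(1/16)*(409 - 16))) + 75/(-56 - 86) = 115787/(((3/2)*(1/16)*393)) + 75/(-142) = 115787/(1179/32) + 75*(-1/142) = 115787*(32/1179) - 75/142 = 3705184/1179 - 75/142 = 526047703/167418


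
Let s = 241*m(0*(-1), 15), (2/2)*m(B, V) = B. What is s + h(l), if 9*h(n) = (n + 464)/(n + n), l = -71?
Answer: -131/426 ≈ -0.30751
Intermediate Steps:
m(B, V) = B
s = 0 (s = 241*(0*(-1)) = 241*0 = 0)
h(n) = (464 + n)/(18*n) (h(n) = ((n + 464)/(n + n))/9 = ((464 + n)/((2*n)))/9 = ((464 + n)*(1/(2*n)))/9 = ((464 + n)/(2*n))/9 = (464 + n)/(18*n))
s + h(l) = 0 + (1/18)*(464 - 71)/(-71) = 0 + (1/18)*(-1/71)*393 = 0 - 131/426 = -131/426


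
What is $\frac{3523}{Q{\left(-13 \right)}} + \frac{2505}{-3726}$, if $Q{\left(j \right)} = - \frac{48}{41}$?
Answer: $- \frac{29906381}{9936} \approx -3009.9$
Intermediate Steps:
$Q{\left(j \right)} = - \frac{48}{41}$ ($Q{\left(j \right)} = \left(-48\right) \frac{1}{41} = - \frac{48}{41}$)
$\frac{3523}{Q{\left(-13 \right)}} + \frac{2505}{-3726} = \frac{3523}{- \frac{48}{41}} + \frac{2505}{-3726} = 3523 \left(- \frac{41}{48}\right) + 2505 \left(- \frac{1}{3726}\right) = - \frac{144443}{48} - \frac{835}{1242} = - \frac{29906381}{9936}$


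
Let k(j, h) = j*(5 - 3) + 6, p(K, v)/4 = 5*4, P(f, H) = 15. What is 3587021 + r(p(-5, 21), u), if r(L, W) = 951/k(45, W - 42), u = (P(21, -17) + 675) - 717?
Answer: 114784989/32 ≈ 3.5870e+6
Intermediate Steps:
p(K, v) = 80 (p(K, v) = 4*(5*4) = 4*20 = 80)
u = -27 (u = (15 + 675) - 717 = 690 - 717 = -27)
k(j, h) = 6 + 2*j (k(j, h) = j*2 + 6 = 2*j + 6 = 6 + 2*j)
r(L, W) = 317/32 (r(L, W) = 951/(6 + 2*45) = 951/(6 + 90) = 951/96 = 951*(1/96) = 317/32)
3587021 + r(p(-5, 21), u) = 3587021 + 317/32 = 114784989/32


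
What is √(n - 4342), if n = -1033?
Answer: 5*I*√215 ≈ 73.314*I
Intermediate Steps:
√(n - 4342) = √(-1033 - 4342) = √(-5375) = 5*I*√215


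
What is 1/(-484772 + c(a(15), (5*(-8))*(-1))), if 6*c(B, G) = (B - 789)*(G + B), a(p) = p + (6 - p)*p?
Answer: -1/472652 ≈ -2.1157e-6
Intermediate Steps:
a(p) = p + p*(6 - p)
c(B, G) = (-789 + B)*(B + G)/6 (c(B, G) = ((B - 789)*(G + B))/6 = ((-789 + B)*(B + G))/6 = (-789 + B)*(B + G)/6)
1/(-484772 + c(a(15), (5*(-8))*(-1))) = 1/(-484772 + (-3945*(7 - 1*15)/2 - 263*5*(-8)*(-1)/2 + (15*(7 - 1*15))²/6 + (15*(7 - 1*15))*((5*(-8))*(-1))/6)) = 1/(-484772 + (-3945*(7 - 15)/2 - (-5260)*(-1) + (15*(7 - 15))²/6 + (15*(7 - 15))*(-40*(-1))/6)) = 1/(-484772 + (-3945*(-8)/2 - 263/2*40 + (15*(-8))²/6 + (⅙)*(15*(-8))*40)) = 1/(-484772 + (-263/2*(-120) - 5260 + (⅙)*(-120)² + (⅙)*(-120)*40)) = 1/(-484772 + (15780 - 5260 + (⅙)*14400 - 800)) = 1/(-484772 + (15780 - 5260 + 2400 - 800)) = 1/(-484772 + 12120) = 1/(-472652) = -1/472652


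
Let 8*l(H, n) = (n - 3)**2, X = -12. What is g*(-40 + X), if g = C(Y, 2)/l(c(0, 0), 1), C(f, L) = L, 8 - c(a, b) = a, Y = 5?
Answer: -208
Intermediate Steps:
c(a, b) = 8 - a
l(H, n) = (-3 + n)**2/8 (l(H, n) = (n - 3)**2/8 = (-3 + n)**2/8)
g = 4 (g = 2/(((-3 + 1)**2/8)) = 2/(((1/8)*(-2)**2)) = 2/(((1/8)*4)) = 2/(1/2) = 2*2 = 4)
g*(-40 + X) = 4*(-40 - 12) = 4*(-52) = -208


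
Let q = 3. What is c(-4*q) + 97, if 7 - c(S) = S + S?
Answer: 128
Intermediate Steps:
c(S) = 7 - 2*S (c(S) = 7 - (S + S) = 7 - 2*S)
c(-4*q) + 97 = (7 - (-8)*3) + 97 = (7 - 2*(-12)) + 97 = (7 + 24) + 97 = 31 + 97 = 128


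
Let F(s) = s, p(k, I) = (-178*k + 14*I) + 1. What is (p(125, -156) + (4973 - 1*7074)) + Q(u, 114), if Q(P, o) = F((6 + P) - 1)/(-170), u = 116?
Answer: -4510901/170 ≈ -26535.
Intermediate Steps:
p(k, I) = 1 - 178*k + 14*I
Q(P, o) = -1/34 - P/170 (Q(P, o) = ((6 + P) - 1)/(-170) = (5 + P)*(-1/170) = -1/34 - P/170)
(p(125, -156) + (4973 - 1*7074)) + Q(u, 114) = ((1 - 178*125 + 14*(-156)) + (4973 - 1*7074)) + (-1/34 - 1/170*116) = ((1 - 22250 - 2184) + (4973 - 7074)) + (-1/34 - 58/85) = (-24433 - 2101) - 121/170 = -26534 - 121/170 = -4510901/170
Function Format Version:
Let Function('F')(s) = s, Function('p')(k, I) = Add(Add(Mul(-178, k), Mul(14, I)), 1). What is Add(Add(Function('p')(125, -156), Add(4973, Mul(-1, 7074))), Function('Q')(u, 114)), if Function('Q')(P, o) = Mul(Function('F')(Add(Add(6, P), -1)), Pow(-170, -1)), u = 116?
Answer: Rational(-4510901, 170) ≈ -26535.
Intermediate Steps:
Function('p')(k, I) = Add(1, Mul(-178, k), Mul(14, I))
Function('Q')(P, o) = Add(Rational(-1, 34), Mul(Rational(-1, 170), P)) (Function('Q')(P, o) = Mul(Add(Add(6, P), -1), Pow(-170, -1)) = Mul(Add(5, P), Rational(-1, 170)) = Add(Rational(-1, 34), Mul(Rational(-1, 170), P)))
Add(Add(Function('p')(125, -156), Add(4973, Mul(-1, 7074))), Function('Q')(u, 114)) = Add(Add(Add(1, Mul(-178, 125), Mul(14, -156)), Add(4973, Mul(-1, 7074))), Add(Rational(-1, 34), Mul(Rational(-1, 170), 116))) = Add(Add(Add(1, -22250, -2184), Add(4973, -7074)), Add(Rational(-1, 34), Rational(-58, 85))) = Add(Add(-24433, -2101), Rational(-121, 170)) = Add(-26534, Rational(-121, 170)) = Rational(-4510901, 170)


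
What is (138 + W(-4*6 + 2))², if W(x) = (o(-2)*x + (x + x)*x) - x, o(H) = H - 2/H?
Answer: 1322500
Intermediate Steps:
W(x) = -2*x + 2*x² (W(x) = ((-2 - 2/(-2))*x + (x + x)*x) - x = ((-2 - 2*(-½))*x + (2*x)*x) - x = ((-2 + 1)*x + 2*x²) - x = (-x + 2*x²) - x = -2*x + 2*x²)
(138 + W(-4*6 + 2))² = (138 + 2*(-4*6 + 2)*(-1 + (-4*6 + 2)))² = (138 + 2*(-24 + 2)*(-1 + (-24 + 2)))² = (138 + 2*(-22)*(-1 - 22))² = (138 + 2*(-22)*(-23))² = (138 + 1012)² = 1150² = 1322500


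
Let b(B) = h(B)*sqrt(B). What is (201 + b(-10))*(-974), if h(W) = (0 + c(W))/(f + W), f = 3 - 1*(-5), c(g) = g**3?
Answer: -195774 - 487000*I*sqrt(10) ≈ -1.9577e+5 - 1.54e+6*I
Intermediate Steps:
f = 8 (f = 3 + 5 = 8)
h(W) = W**3/(8 + W) (h(W) = (0 + W**3)/(8 + W) = W**3/(8 + W))
b(B) = B**(7/2)/(8 + B) (b(B) = (B**3/(8 + B))*sqrt(B) = B**(7/2)/(8 + B))
(201 + b(-10))*(-974) = (201 + (-10)**(7/2)/(8 - 10))*(-974) = (201 - 1000*I*sqrt(10)/(-2))*(-974) = (201 - 1000*I*sqrt(10)*(-1/2))*(-974) = (201 + 500*I*sqrt(10))*(-974) = -195774 - 487000*I*sqrt(10)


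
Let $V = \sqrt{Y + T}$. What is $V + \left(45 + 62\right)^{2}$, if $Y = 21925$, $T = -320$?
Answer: $11449 + \sqrt{21605} \approx 11596.0$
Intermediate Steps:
$V = \sqrt{21605}$ ($V = \sqrt{21925 - 320} = \sqrt{21605} \approx 146.99$)
$V + \left(45 + 62\right)^{2} = \sqrt{21605} + \left(45 + 62\right)^{2} = \sqrt{21605} + 107^{2} = \sqrt{21605} + 11449 = 11449 + \sqrt{21605}$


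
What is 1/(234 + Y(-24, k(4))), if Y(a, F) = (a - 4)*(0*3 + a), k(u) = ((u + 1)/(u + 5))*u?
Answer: 1/906 ≈ 0.0011038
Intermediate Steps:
k(u) = u*(1 + u)/(5 + u) (k(u) = ((1 + u)/(5 + u))*u = u*(1 + u)/(5 + u))
Y(a, F) = a*(-4 + a) (Y(a, F) = (-4 + a)*(0 + a) = (-4 + a)*a = a*(-4 + a))
1/(234 + Y(-24, k(4))) = 1/(234 - 24*(-4 - 24)) = 1/(234 - 24*(-28)) = 1/(234 + 672) = 1/906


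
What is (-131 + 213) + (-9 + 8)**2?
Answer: 83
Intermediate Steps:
(-131 + 213) + (-9 + 8)**2 = 82 + (-1)**2 = 82 + 1 = 83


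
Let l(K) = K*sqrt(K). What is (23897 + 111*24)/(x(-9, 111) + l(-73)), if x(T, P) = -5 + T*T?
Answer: 2018636/394793 + 1938953*I*sqrt(73)/394793 ≈ 5.1132 + 41.962*I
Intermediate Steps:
l(K) = K**(3/2)
x(T, P) = -5 + T**2
(23897 + 111*24)/(x(-9, 111) + l(-73)) = (23897 + 111*24)/((-5 + (-9)**2) + (-73)**(3/2)) = (23897 + 2664)/((-5 + 81) - 73*I*sqrt(73)) = 26561/(76 - 73*I*sqrt(73))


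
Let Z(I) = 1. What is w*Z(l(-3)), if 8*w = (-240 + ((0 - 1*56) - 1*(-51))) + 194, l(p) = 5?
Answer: -51/8 ≈ -6.3750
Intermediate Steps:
w = -51/8 (w = ((-240 + ((0 - 1*56) - 1*(-51))) + 194)/8 = ((-240 + ((0 - 56) + 51)) + 194)/8 = ((-240 + (-56 + 51)) + 194)/8 = ((-240 - 5) + 194)/8 = (-245 + 194)/8 = (⅛)*(-51) = -51/8 ≈ -6.3750)
w*Z(l(-3)) = -51/8*1 = -51/8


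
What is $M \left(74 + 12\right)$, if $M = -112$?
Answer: $-9632$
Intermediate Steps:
$M \left(74 + 12\right) = - 112 \left(74 + 12\right) = \left(-112\right) 86 = -9632$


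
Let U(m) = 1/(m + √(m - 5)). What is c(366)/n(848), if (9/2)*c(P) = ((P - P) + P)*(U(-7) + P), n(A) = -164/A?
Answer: -18926512/123 + 1696*I*√3/123 ≈ -1.5387e+5 + 23.883*I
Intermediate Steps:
U(m) = 1/(m + √(-5 + m))
c(P) = 2*P*(P + 1/(-7 + 2*I*√3))/9 (c(P) = 2*(((P - P) + P)*(1/(-7 + √(-5 - 7)) + P))/9 = 2*((0 + P)*(1/(-7 + √(-12)) + P))/9 = 2*(P*(1/(-7 + 2*I*√3) + P))/9 = 2*(P*(P + 1/(-7 + 2*I*√3)))/9 = 2*P*(P + 1/(-7 + 2*I*√3))/9)
c(366)/n(848) = (-14/549*366 + (2/9)*366² - 4/549*I*366*√3)/((-164/848)) = (-28/3 + (2/9)*133956 - 8*I*√3/3)/((-164*1/848)) = (-28/3 + 29768 - 8*I*√3/3)/(-41/212) = (89276/3 - 8*I*√3/3)*(-212/41) = -18926512/123 + 1696*I*√3/123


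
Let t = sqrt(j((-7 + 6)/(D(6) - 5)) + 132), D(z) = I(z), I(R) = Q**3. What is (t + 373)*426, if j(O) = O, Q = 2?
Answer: 158898 + 142*sqrt(1185) ≈ 1.6379e+5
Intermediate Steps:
I(R) = 8 (I(R) = 2**3 = 8)
D(z) = 8
t = sqrt(1185)/3 (t = sqrt((-7 + 6)/(8 - 5) + 132) = sqrt(-1/3 + 132) = sqrt(395/3) = sqrt(1185)/3 ≈ 11.475)
(t + 373)*426 = (sqrt(1185)/3 + 373)*426 = (373 + sqrt(1185)/3)*426 = 158898 + 142*sqrt(1185)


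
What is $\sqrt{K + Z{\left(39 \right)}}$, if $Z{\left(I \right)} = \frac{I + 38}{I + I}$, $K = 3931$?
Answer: $\frac{\sqrt{23922210}}{78} \approx 62.706$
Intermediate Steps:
$Z{\left(I \right)} = \frac{38 + I}{2 I}$
$\sqrt{K + Z{\left(39 \right)}} = \sqrt{3931 + \frac{38 + 39}{2 \cdot 39}} = \sqrt{3931 + \frac{1}{2} \cdot \frac{1}{39} \cdot 77} = \sqrt{3931 + \frac{77}{78}} = \sqrt{\frac{306695}{78}} = \frac{\sqrt{23922210}}{78}$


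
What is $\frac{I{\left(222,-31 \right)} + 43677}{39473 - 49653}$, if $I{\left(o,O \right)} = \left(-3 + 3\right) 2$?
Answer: $- \frac{43677}{10180} \approx -4.2905$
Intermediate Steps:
$I{\left(o,O \right)} = 0$ ($I{\left(o,O \right)} = 0 \cdot 2 = 0$)
$\frac{I{\left(222,-31 \right)} + 43677}{39473 - 49653} = \frac{0 + 43677}{39473 - 49653} = \frac{43677}{-10180} = 43677 \left(- \frac{1}{10180}\right) = - \frac{43677}{10180}$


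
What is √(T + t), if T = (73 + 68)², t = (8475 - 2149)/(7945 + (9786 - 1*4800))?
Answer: √3324398940947/12931 ≈ 141.00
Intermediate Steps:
t = 6326/12931 (t = 6326/(7945 + (9786 - 4800)) = 6326/(7945 + 4986) = 6326/12931 ≈ 0.48921)
T = 19881 (T = 141² = 19881)
√(T + t) = √(19881 + 6326/12931) = √(257087537/12931) = √3324398940947/12931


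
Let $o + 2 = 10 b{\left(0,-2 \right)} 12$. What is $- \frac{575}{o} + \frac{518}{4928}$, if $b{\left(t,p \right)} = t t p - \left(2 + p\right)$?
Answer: $\frac{101237}{352} \approx 287.6$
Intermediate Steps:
$b{\left(t,p \right)} = -2 - p + p t^{2}$ ($b{\left(t,p \right)} = t^{2} p - \left(2 + p\right) = p t^{2} - \left(2 + p\right) = -2 - p + p t^{2}$)
$o = -2$ ($o = -2 + 10 \left(-2 - -2 - 2 \cdot 0^{2}\right) 12 = -2 + 10 \left(-2 + 2 - 0\right) 12 = -2 + 10 \left(-2 + 2 + 0\right) 12 = -2 + 10 \cdot 0 \cdot 12 = -2 + 0 \cdot 12 = -2 + 0 = -2$)
$- \frac{575}{o} + \frac{518}{4928} = - \frac{575}{-2} + \frac{518}{4928} = \left(-575\right) \left(- \frac{1}{2}\right) + 518 \cdot \frac{1}{4928} = \frac{575}{2} + \frac{37}{352} = \frac{101237}{352}$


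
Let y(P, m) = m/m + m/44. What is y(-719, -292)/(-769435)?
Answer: 62/8463785 ≈ 7.3253e-6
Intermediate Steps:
y(P, m) = 1 + m/44 (y(P, m) = 1 + m*(1/44) = 1 + m/44)
y(-719, -292)/(-769435) = (1 + (1/44)*(-292))/(-769435) = (1 - 73/11)*(-1/769435) = -62/11*(-1/769435) = 62/8463785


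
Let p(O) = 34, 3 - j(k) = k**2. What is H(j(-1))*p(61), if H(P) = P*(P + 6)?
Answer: 544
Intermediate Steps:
j(k) = 3 - k**2
H(P) = P*(6 + P)
H(j(-1))*p(61) = ((3 - 1*(-1)**2)*(6 + (3 - 1*(-1)**2)))*34 = ((3 - 1*1)*(6 + (3 - 1*1)))*34 = ((3 - 1)*(6 + (3 - 1)))*34 = (2*(6 + 2))*34 = (2*8)*34 = 16*34 = 544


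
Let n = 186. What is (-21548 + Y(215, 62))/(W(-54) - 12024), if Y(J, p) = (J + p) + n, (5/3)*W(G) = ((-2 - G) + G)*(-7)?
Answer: 105425/60078 ≈ 1.7548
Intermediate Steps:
W(G) = 42/5 (W(G) = 3*(((-2 - G) + G)*(-7))/5 = 3*(-2*(-7))/5 = (⅗)*14 = 42/5)
Y(J, p) = 186 + J + p (Y(J, p) = (J + p) + 186 = 186 + J + p)
(-21548 + Y(215, 62))/(W(-54) - 12024) = (-21548 + (186 + 215 + 62))/(42/5 - 12024) = (-21548 + 463)/(-60078/5) = -21085*(-5/60078) = 105425/60078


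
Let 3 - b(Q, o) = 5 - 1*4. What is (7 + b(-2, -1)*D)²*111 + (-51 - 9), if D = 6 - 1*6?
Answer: 5379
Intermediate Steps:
b(Q, o) = 2 (b(Q, o) = 3 - (5 - 1*4) = 3 - (5 - 4) = 3 - 1*1 = 3 - 1 = 2)
D = 0 (D = 6 - 6 = 0)
(7 + b(-2, -1)*D)²*111 + (-51 - 9) = (7 + 2*0)²*111 + (-51 - 9) = (7 + 0)²*111 - 60 = 7²*111 - 60 = 49*111 - 60 = 5439 - 60 = 5379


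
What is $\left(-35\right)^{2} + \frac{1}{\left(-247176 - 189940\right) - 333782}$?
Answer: $\frac{944350049}{770898} \approx 1225.0$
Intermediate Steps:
$\left(-35\right)^{2} + \frac{1}{\left(-247176 - 189940\right) - 333782} = 1225 + \frac{1}{\left(-247176 - 189940\right) - 333782} = 1225 + \frac{1}{-437116 - 333782} = 1225 + \frac{1}{-770898} = 1225 - \frac{1}{770898} = \frac{944350049}{770898}$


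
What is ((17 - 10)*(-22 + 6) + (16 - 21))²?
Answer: 13689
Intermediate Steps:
((17 - 10)*(-22 + 6) + (16 - 21))² = (7*(-16) - 5)² = (-112 - 5)² = (-117)² = 13689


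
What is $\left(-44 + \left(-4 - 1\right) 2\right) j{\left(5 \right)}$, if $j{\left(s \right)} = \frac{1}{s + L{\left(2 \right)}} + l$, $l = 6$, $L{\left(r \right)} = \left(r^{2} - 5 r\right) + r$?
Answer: $-378$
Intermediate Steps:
$L{\left(r \right)} = r^{2} - 4 r$
$j{\left(s \right)} = 6 + \frac{1}{-4 + s}$ ($j{\left(s \right)} = \frac{1}{s + 2 \left(-4 + 2\right)} + 6 = \frac{1}{s + 2 \left(-2\right)} + 6 = \frac{1}{s - 4} + 6 = \frac{1}{-4 + s} + 6 = 6 + \frac{1}{-4 + s}$)
$\left(-44 + \left(-4 - 1\right) 2\right) j{\left(5 \right)} = \left(-44 + \left(-4 - 1\right) 2\right) \frac{-23 + 6 \cdot 5}{-4 + 5} = \left(-44 - 10\right) \frac{-23 + 30}{1} = \left(-44 - 10\right) 1 \cdot 7 = \left(-54\right) 7 = -378$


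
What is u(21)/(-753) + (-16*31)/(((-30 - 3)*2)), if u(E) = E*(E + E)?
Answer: 52546/8283 ≈ 6.3438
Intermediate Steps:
u(E) = 2*E² (u(E) = E*(2*E) = 2*E²)
u(21)/(-753) + (-16*31)/(((-30 - 3)*2)) = (2*21²)/(-753) + (-16*31)/(((-30 - 3)*2)) = (2*441)*(-1/753) - 496/((-33*2)) = 882*(-1/753) - 496/(-66) = -294/251 - 496*(-1/66) = -294/251 + 248/33 = 52546/8283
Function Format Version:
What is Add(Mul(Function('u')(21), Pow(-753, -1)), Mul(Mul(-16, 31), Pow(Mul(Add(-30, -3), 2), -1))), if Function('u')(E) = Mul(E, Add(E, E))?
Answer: Rational(52546, 8283) ≈ 6.3438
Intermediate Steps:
Function('u')(E) = Mul(2, Pow(E, 2)) (Function('u')(E) = Mul(E, Mul(2, E)) = Mul(2, Pow(E, 2)))
Add(Mul(Function('u')(21), Pow(-753, -1)), Mul(Mul(-16, 31), Pow(Mul(Add(-30, -3), 2), -1))) = Add(Mul(Mul(2, Pow(21, 2)), Pow(-753, -1)), Mul(Mul(-16, 31), Pow(Mul(Add(-30, -3), 2), -1))) = Add(Mul(Mul(2, 441), Rational(-1, 753)), Mul(-496, Pow(Mul(-33, 2), -1))) = Add(Mul(882, Rational(-1, 753)), Mul(-496, Pow(-66, -1))) = Add(Rational(-294, 251), Mul(-496, Rational(-1, 66))) = Add(Rational(-294, 251), Rational(248, 33)) = Rational(52546, 8283)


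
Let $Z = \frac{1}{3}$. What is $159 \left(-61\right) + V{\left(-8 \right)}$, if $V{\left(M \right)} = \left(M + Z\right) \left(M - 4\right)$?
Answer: $-9607$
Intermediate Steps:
$Z = \frac{1}{3} \approx 0.33333$
$V{\left(M \right)} = \left(-4 + M\right) \left(\frac{1}{3} + M\right)$ ($V{\left(M \right)} = \left(M + \frac{1}{3}\right) \left(M - 4\right) = \left(\frac{1}{3} + M\right) \left(-4 + M\right) = \left(-4 + M\right) \left(\frac{1}{3} + M\right)$)
$159 \left(-61\right) + V{\left(-8 \right)} = 159 \left(-61\right) - \left(-28 - 64\right) = -9699 + \left(- \frac{4}{3} + 64 + \frac{88}{3}\right) = -9699 + 92 = -9607$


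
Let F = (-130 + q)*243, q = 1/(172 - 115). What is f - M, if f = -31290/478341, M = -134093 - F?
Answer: 310544838016/3029493 ≈ 1.0251e+5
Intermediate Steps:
q = 1/57 ≈ 0.017544
F = -600129/19 (F = (-130 + 1/57)*243 = -7409/57*243 = -600129/19 ≈ -31586.)
M = -1947638/19 (M = -134093 - 1*(-600129/19) = -134093 + 600129/19 = -1947638/19 ≈ -1.0251e+5)
f = -10430/159447 (f = -31290*1/478341 = -10430/159447 ≈ -0.065414)
f - M = -10430/159447 - 1*(-1947638/19) = -10430/159447 + 1947638/19 = 310544838016/3029493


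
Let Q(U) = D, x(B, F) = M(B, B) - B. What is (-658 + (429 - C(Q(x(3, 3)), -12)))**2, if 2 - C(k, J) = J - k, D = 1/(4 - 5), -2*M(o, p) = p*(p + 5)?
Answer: 58564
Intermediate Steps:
M(o, p) = -p*(5 + p)/2 (M(o, p) = -p*(p + 5)/2 = -p*(5 + p)/2)
D = -1 (D = 1/(-1) = -1)
x(B, F) = -B - B*(5 + B)/2 (x(B, F) = -B*(5 + B)/2 - B = -B - B*(5 + B)/2)
Q(U) = -1
C(k, J) = 2 + k - J (C(k, J) = 2 - (J - k) = 2 + (k - J) = 2 + k - J)
(-658 + (429 - C(Q(x(3, 3)), -12)))**2 = (-658 + (429 - (2 - 1 - 1*(-12))))**2 = (-658 + (429 - (2 - 1 + 12)))**2 = (-658 + (429 - 1*13))**2 = (-658 + (429 - 13))**2 = (-658 + 416)**2 = (-242)**2 = 58564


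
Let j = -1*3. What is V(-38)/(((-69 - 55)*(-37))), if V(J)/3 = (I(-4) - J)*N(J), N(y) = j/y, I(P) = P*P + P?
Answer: 225/87172 ≈ 0.0025811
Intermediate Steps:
j = -3
I(P) = P + P**2 (I(P) = P**2 + P = P + P**2)
N(y) = -3/y
V(J) = -9*(12 - J)/J (V(J) = 3*((-4*(1 - 4) - J)*(-3/J)) = 3*((-4*(-3) - J)*(-3/J)) = 3*((12 - J)*(-3/J)) = 3*(-3*(12 - J)/J) = -9*(12 - J)/J)
V(-38)/(((-69 - 55)*(-37))) = (9 - 108/(-38))/(((-69 - 55)*(-37))) = (9 - 108*(-1/38))/((-124*(-37))) = (9 + 54/19)/4588 = (225/19)*(1/4588) = 225/87172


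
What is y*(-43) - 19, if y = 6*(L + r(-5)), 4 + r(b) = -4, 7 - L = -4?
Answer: -793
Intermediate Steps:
L = 11 (L = 7 - 1*(-4) = 7 + 4 = 11)
r(b) = -8 (r(b) = -4 - 4 = -8)
y = 18 (y = 6*(11 - 8) = 6*3 = 18)
y*(-43) - 19 = 18*(-43) - 19 = -774 - 19 = -793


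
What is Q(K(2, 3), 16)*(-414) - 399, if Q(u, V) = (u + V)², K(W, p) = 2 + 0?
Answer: -134535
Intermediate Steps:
K(W, p) = 2
Q(u, V) = (V + u)²
Q(K(2, 3), 16)*(-414) - 399 = (16 + 2)²*(-414) - 399 = 18²*(-414) - 399 = 324*(-414) - 399 = -134136 - 399 = -134535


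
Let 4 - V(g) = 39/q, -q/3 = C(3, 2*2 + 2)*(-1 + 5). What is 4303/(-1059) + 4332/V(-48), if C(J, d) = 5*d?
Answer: 548389181/522087 ≈ 1050.4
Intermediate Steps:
q = -360 (q = -3*5*(2*2 + 2)*(-1 + 5) = -3*5*(4 + 2)*4 = -3*5*6*4 = -90*4 = -3*120 = -360)
V(g) = 493/120 (V(g) = 4 - 39/(-360) = 4 - 39*(-1)/360 = 4 - 1*(-13/120) = 4 + 13/120 = 493/120)
4303/(-1059) + 4332/V(-48) = 4303/(-1059) + 4332/(493/120) = 4303*(-1/1059) + 4332*(120/493) = -4303/1059 + 519840/493 = 548389181/522087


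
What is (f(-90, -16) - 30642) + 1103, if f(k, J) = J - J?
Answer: -29539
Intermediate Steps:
f(k, J) = 0
(f(-90, -16) - 30642) + 1103 = (0 - 30642) + 1103 = -30642 + 1103 = -29539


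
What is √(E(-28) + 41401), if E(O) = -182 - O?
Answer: 3*√4583 ≈ 203.09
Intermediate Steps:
√(E(-28) + 41401) = √((-182 - 1*(-28)) + 41401) = √((-182 + 28) + 41401) = √(-154 + 41401) = √41247 = 3*√4583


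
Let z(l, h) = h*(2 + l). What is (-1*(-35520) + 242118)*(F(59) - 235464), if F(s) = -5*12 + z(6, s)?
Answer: -65259367176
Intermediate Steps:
F(s) = -60 + 8*s (F(s) = -5*12 + s*(2 + 6) = -60 + s*8 = -60 + 8*s)
(-1*(-35520) + 242118)*(F(59) - 235464) = (-1*(-35520) + 242118)*((-60 + 8*59) - 235464) = (35520 + 242118)*((-60 + 472) - 235464) = 277638*(412 - 235464) = 277638*(-235052) = -65259367176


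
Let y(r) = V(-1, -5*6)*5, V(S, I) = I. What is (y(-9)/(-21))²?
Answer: 2500/49 ≈ 51.020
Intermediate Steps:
y(r) = -150 (y(r) = -5*6*5 = -30*5 = -150)
(y(-9)/(-21))² = (-150/(-21))² = (-150*(-1/21))² = (50/7)² = 2500/49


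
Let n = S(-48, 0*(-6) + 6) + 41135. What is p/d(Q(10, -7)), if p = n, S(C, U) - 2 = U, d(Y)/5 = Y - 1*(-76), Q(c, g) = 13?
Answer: 41143/445 ≈ 92.456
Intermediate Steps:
d(Y) = 380 + 5*Y (d(Y) = 5*(Y - 1*(-76)) = 5*(Y + 76) = 5*(76 + Y) = 380 + 5*Y)
S(C, U) = 2 + U
n = 41143 (n = (2 + (0*(-6) + 6)) + 41135 = (2 + (0 + 6)) + 41135 = (2 + 6) + 41135 = 8 + 41135 = 41143)
p = 41143
p/d(Q(10, -7)) = 41143/(380 + 5*13) = 41143/(380 + 65) = 41143/445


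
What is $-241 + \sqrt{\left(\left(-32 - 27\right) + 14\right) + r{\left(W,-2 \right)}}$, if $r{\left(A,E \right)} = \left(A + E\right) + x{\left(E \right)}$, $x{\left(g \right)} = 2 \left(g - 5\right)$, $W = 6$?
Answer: $-241 + i \sqrt{55} \approx -241.0 + 7.4162 i$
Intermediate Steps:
$x{\left(g \right)} = -10 + 2 g$ ($x{\left(g \right)} = 2 \left(-5 + g\right) = -10 + 2 g$)
$r{\left(A,E \right)} = -10 + A + 3 E$ ($r{\left(A,E \right)} = \left(A + E\right) + \left(-10 + 2 E\right) = -10 + A + 3 E$)
$-241 + \sqrt{\left(\left(-32 - 27\right) + 14\right) + r{\left(W,-2 \right)}} = -241 + \sqrt{\left(\left(-32 - 27\right) + 14\right) + \left(-10 + 6 + 3 \left(-2\right)\right)} = -241 + \sqrt{\left(-59 + 14\right) - 10} = -241 + \sqrt{-45 - 10} = -241 + \sqrt{-55} = -241 + i \sqrt{55}$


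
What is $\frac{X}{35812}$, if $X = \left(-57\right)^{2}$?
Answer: $\frac{3249}{35812} \approx 0.090724$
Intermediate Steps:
$X = 3249$
$\frac{X}{35812} = \frac{3249}{35812}$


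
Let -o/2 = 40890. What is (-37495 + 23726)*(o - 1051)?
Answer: 1140500039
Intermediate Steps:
o = -81780 (o = -2*40890 = -81780)
(-37495 + 23726)*(o - 1051) = (-37495 + 23726)*(-81780 - 1051) = -13769*(-82831) = 1140500039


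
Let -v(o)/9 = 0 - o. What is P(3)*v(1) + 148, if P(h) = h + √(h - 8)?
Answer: 175 + 9*I*√5 ≈ 175.0 + 20.125*I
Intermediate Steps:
v(o) = 9*o (v(o) = -9*(0 - o) = -(-9)*o = 9*o)
P(h) = h + √(-8 + h)
P(3)*v(1) + 148 = (3 + √(-8 + 3))*(9*1) + 148 = (3 + √(-5))*9 + 148 = (3 + I*√5)*9 + 148 = (27 + 9*I*√5) + 148 = 175 + 9*I*√5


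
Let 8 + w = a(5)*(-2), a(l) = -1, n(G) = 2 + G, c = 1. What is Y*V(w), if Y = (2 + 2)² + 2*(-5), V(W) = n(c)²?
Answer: 54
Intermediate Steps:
w = -6 (w = -8 - 1*(-2) = -8 + 2 = -6)
V(W) = 9 (V(W) = (2 + 1)² = 3² = 9)
Y = 6 (Y = 4² - 10 = 16 - 10 = 6)
Y*V(w) = 6*9 = 54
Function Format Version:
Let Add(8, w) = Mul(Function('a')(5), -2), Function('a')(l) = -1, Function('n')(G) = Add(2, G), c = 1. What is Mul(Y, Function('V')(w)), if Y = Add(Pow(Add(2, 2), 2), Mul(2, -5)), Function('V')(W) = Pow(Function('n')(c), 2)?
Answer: 54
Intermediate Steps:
w = -6 (w = Add(-8, Mul(-1, -2)) = Add(-8, 2) = -6)
Function('V')(W) = 9 (Function('V')(W) = Pow(Add(2, 1), 2) = Pow(3, 2) = 9)
Y = 6 (Y = Add(Pow(4, 2), -10) = Add(16, -10) = 6)
Mul(Y, Function('V')(w)) = Mul(6, 9) = 54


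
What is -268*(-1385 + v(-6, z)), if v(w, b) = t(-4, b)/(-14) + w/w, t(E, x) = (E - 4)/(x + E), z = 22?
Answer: 23366920/63 ≈ 3.7090e+5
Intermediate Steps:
t(E, x) = (-4 + E)/(E + x)
v(w, b) = 1 + 4/(7*(-4 + b)) (v(w, b) = ((-4 - 4)/(-4 + b))/(-14) + w/w = (-8/(-4 + b))*(-1/14) + 1 = -8/(-4 + b)*(-1/14) + 1 = 4/(7*(-4 + b)) + 1 = 1 + 4/(7*(-4 + b)))
-268*(-1385 + v(-6, z)) = -268*(-1385 + (-24/7 + 22)/(-4 + 22)) = -268*(-1385 + (130/7)/18) = -268*(-1385 + (1/18)*(130/7)) = -268*(-1385 + 65/63) = -268*(-87190/63) = 23366920/63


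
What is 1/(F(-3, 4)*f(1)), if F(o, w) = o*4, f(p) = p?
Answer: -1/12 ≈ -0.083333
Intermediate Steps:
F(o, w) = 4*o
1/(F(-3, 4)*f(1)) = 1/((4*(-3))*1) = 1/(-12*1) = 1/(-12) = -1/12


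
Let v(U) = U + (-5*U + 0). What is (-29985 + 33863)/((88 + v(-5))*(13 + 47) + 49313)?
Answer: 3878/55793 ≈ 0.069507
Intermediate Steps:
v(U) = -4*U (v(U) = U - 5*U = -4*U)
(-29985 + 33863)/((88 + v(-5))*(13 + 47) + 49313) = (-29985 + 33863)/((88 - 4*(-5))*(13 + 47) + 49313) = 3878/((88 + 20)*60 + 49313) = 3878/(108*60 + 49313) = 3878/(6480 + 49313) = 3878/55793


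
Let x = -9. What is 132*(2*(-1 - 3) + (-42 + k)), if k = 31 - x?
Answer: -1320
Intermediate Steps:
k = 40 (k = 31 - 1*(-9) = 31 + 9 = 40)
132*(2*(-1 - 3) + (-42 + k)) = 132*(2*(-1 - 3) + (-42 + 40)) = 132*(2*(-4) - 2) = 132*(-8 - 2) = 132*(-10) = -1320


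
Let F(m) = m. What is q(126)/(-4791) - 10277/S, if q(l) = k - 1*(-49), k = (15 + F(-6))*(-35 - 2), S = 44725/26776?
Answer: -1318360075132/214277475 ≈ -6152.6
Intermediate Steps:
S = 44725/26776 (S = 44725*(1/26776) = 44725/26776 ≈ 1.6703)
k = -333 (k = (15 - 6)*(-35 - 2) = 9*(-37) = -333)
q(l) = -284 (q(l) = -333 - 1*(-49) = -333 + 49 = -284)
q(126)/(-4791) - 10277/S = -284/(-4791) - 10277/44725/26776 = -284*(-1/4791) - 10277*26776/44725 = 284/4791 - 275176952/44725 = -1318360075132/214277475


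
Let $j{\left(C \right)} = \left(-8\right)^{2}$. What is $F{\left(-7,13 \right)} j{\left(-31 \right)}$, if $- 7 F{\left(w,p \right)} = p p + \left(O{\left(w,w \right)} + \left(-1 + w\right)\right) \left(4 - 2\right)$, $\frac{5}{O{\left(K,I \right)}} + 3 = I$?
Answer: $- \frac{9728}{7} \approx -1389.7$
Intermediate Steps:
$O{\left(K,I \right)} = \frac{5}{-3 + I}$
$j{\left(C \right)} = 64$
$F{\left(w,p \right)} = \frac{2}{7} - \frac{10}{7 \left(-3 + w\right)} - \frac{2 w}{7} - \frac{p^{2}}{7}$ ($F{\left(w,p \right)} = - \frac{p p + \left(\frac{5}{-3 + w} + \left(-1 + w\right)\right) \left(4 - 2\right)}{7} = - \frac{p^{2} + \left(-1 + w + \frac{5}{-3 + w}\right) 2}{7} = - \frac{p^{2} + \left(-2 + 2 w + \frac{10}{-3 + w}\right)}{7} = - \frac{-2 + p^{2} + 2 w + \frac{10}{-3 + w}}{7} = \frac{2}{7} - \frac{10}{7 \left(-3 + w\right)} - \frac{2 w}{7} - \frac{p^{2}}{7}$)
$F{\left(-7,13 \right)} j{\left(-31 \right)} = \frac{-10 + \left(-3 - 7\right) \left(2 - 13^{2} - -14\right)}{7 \left(-3 - 7\right)} 64 = \frac{-10 - 10 \left(2 - 169 + 14\right)}{7 \left(-10\right)} 64 = \frac{1}{7} \left(- \frac{1}{10}\right) \left(-10 - 10 \left(2 - 169 + 14\right)\right) 64 = \frac{1}{7} \left(- \frac{1}{10}\right) \left(-10 - -1530\right) 64 = \frac{1}{7} \left(- \frac{1}{10}\right) \left(-10 + 1530\right) 64 = \frac{1}{7} \left(- \frac{1}{10}\right) 1520 \cdot 64 = \left(- \frac{152}{7}\right) 64 = - \frac{9728}{7}$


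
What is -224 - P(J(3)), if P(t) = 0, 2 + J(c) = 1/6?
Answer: -224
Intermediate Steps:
J(c) = -11/6 (J(c) = -2 + 1/6 = -2 + 1*(⅙) = -2 + ⅙ = -11/6)
-224 - P(J(3)) = -224 - 1*0 = -224 + 0 = -224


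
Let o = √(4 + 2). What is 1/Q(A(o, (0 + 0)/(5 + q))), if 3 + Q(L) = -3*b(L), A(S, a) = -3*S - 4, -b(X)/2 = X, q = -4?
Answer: 1/45 - 2*√6/135 ≈ -0.014067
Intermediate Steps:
b(X) = -2*X
o = √6 ≈ 2.4495
A(S, a) = -4 - 3*S
Q(L) = -3 + 6*L (Q(L) = -3 - (-6)*L = -3 + 6*L)
1/Q(A(o, (0 + 0)/(5 + q))) = 1/(-3 + 6*(-4 - 3*√6)) = 1/(-3 + (-24 - 18*√6)) = 1/(-27 - 18*√6)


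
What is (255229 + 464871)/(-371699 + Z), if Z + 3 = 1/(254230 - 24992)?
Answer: -6602971352/3408328923 ≈ -1.9373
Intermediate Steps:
Z = -687713/229238 (Z = -3 + 1/(254230 - 24992) = -3 + 1/229238 = -687713/229238 ≈ -3.0000)
(255229 + 464871)/(-371699 + Z) = (255229 + 464871)/(-371699 - 687713/229238) = 720100/(-85208223075/229238) = 720100*(-229238/85208223075) = -6602971352/3408328923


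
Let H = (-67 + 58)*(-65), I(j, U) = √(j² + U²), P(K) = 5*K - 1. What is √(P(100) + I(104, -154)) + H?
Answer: 585 + √(499 + 2*√8633) ≈ 611.17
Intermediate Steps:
P(K) = -1 + 5*K
I(j, U) = √(U² + j²)
H = 585 (H = -9*(-65) = 585)
√(P(100) + I(104, -154)) + H = √((-1 + 5*100) + √((-154)² + 104²)) + 585 = √((-1 + 500) + √(23716 + 10816)) + 585 = √(499 + √34532) + 585 = √(499 + 2*√8633) + 585 = 585 + √(499 + 2*√8633)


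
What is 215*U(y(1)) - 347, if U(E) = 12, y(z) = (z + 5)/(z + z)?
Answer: 2233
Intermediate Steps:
y(z) = (5 + z)/(2*z) (y(z) = (5 + z)/((2*z)) = (5 + z)*(1/(2*z)) = (5 + z)/(2*z))
215*U(y(1)) - 347 = 215*12 - 347 = 2580 - 347 = 2233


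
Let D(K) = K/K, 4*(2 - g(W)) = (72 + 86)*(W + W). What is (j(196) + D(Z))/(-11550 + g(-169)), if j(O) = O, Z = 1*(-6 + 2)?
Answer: 197/1803 ≈ 0.10926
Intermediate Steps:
Z = -4 (Z = 1*(-4) = -4)
g(W) = 2 - 79*W (g(W) = 2 - (72 + 86)*(W + W)/4 = 2 - 79*2*W/2 = 2 - 79*W)
D(K) = 1
(j(196) + D(Z))/(-11550 + g(-169)) = (196 + 1)/(-11550 + (2 - 79*(-169))) = 197/(-11550 + (2 + 13351)) = 197/(-11550 + 13353) = 197/1803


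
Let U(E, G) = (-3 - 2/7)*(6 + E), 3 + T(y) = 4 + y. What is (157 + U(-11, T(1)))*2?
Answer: 2428/7 ≈ 346.86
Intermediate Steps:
T(y) = 1 + y (T(y) = -3 + (4 + y) = 1 + y)
U(E, G) = -138/7 - 23*E/7 (U(E, G) = (-3 - 2*⅐)*(6 + E) = (-3 - 2/7)*(6 + E) = -23*(6 + E)/7 = -138/7 - 23*E/7)
(157 + U(-11, T(1)))*2 = (157 + (-138/7 - 23/7*(-11)))*2 = (157 + (-138/7 + 253/7))*2 = (157 + 115/7)*2 = (1214/7)*2 = 2428/7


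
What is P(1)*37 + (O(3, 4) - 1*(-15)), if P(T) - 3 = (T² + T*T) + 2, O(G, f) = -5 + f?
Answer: 273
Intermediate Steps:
P(T) = 5 + 2*T² (P(T) = 3 + ((T² + T*T) + 2) = 3 + ((T² + T²) + 2) = 3 + (2*T² + 2) = 3 + (2 + 2*T²) = 5 + 2*T²)
P(1)*37 + (O(3, 4) - 1*(-15)) = (5 + 2*1²)*37 + ((-5 + 4) - 1*(-15)) = (5 + 2*1)*37 + (-1 + 15) = (5 + 2)*37 + 14 = 7*37 + 14 = 259 + 14 = 273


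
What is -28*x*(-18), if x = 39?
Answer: 19656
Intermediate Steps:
-28*x*(-18) = -28*39*(-18) = -1092*(-18) = 19656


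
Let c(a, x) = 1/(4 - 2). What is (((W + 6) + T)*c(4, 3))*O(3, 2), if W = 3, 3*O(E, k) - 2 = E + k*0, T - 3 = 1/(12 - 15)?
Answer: 175/18 ≈ 9.7222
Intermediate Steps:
T = 8/3 (T = 3 + 1/(12 - 15) = 3 + 1/(-3) = 3 - ⅓ = 8/3 ≈ 2.6667)
O(E, k) = ⅔ + E/3 (O(E, k) = ⅔ + (E + k*0)/3 = ⅔ + (E + 0)/3 = ⅔ + E/3)
c(a, x) = ½ (c(a, x) = 1/2 = ½)
(((W + 6) + T)*c(4, 3))*O(3, 2) = (((3 + 6) + 8/3)*(½))*(⅔ + (⅓)*3) = ((9 + 8/3)*(½))*(⅔ + 1) = ((35/3)*(½))*(5/3) = (35/6)*(5/3) = 175/18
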